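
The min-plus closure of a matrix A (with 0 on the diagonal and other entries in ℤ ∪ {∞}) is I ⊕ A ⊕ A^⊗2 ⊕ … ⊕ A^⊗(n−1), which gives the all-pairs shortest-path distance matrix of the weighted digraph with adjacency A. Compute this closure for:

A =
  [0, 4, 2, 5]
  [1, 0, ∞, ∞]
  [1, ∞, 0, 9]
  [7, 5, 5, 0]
Closure =
  [0, 4, 2, 5]
  [1, 0, 3, 6]
  [1, 5, 0, 6]
  [6, 5, 5, 0]

This is the Floyd-Warshall all-pairs shortest-path computation. For each intermediate vertex k = 0, 1, …, 3, update dist[i][j] ← min(dist[i][j], dist[i][k] + dist[k][j]). The final matrix gives, for each (i, j), the minimum total weight of any directed path from i to j (possibly empty when i = j).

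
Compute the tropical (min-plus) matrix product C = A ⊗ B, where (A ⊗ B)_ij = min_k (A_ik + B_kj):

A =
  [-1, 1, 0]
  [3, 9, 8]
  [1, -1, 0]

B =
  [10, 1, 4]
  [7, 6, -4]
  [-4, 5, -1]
A ⊗ B =
  [-4, 0, -3]
  [4, 4, 5]
  [-4, 2, -5]

Apply the min-plus product entry-by-entry:
  C[0][0] = min over k of (A[0][0] + B[0][0] = -1 + 10 = 9, A[0][1] + B[1][0] = 1 + 7 = 8, A[0][2] + B[2][0] = 0 + -4 = -4) = -4 (attained at k = 2)
  C[0][1] = min over k of (A[0][0] + B[0][1] = -1 + 1 = 0, A[0][1] + B[1][1] = 1 + 6 = 7, A[0][2] + B[2][1] = 0 + 5 = 5) = 0 (attained at k = 0)
  C[0][2] = min over k of (A[0][0] + B[0][2] = -1 + 4 = 3, A[0][1] + B[1][2] = 1 + -4 = -3, A[0][2] + B[2][2] = 0 + -1 = -1) = -3 (attained at k = 1)
  C[1][0] = min over k of (A[1][0] + B[0][0] = 3 + 10 = 13, A[1][1] + B[1][0] = 9 + 7 = 16, A[1][2] + B[2][0] = 8 + -4 = 4) = 4 (attained at k = 2)
  C[1][1] = min over k of (A[1][0] + B[0][1] = 3 + 1 = 4, A[1][1] + B[1][1] = 9 + 6 = 15, A[1][2] + B[2][1] = 8 + 5 = 13) = 4 (attained at k = 0)
  C[1][2] = min over k of (A[1][0] + B[0][2] = 3 + 4 = 7, A[1][1] + B[1][2] = 9 + -4 = 5, A[1][2] + B[2][2] = 8 + -1 = 7) = 5 (attained at k = 1)
  C[2][0] = min over k of (A[2][0] + B[0][0] = 1 + 10 = 11, A[2][1] + B[1][0] = -1 + 7 = 6, A[2][2] + B[2][0] = 0 + -4 = -4) = -4 (attained at k = 2)
  C[2][1] = min over k of (A[2][0] + B[0][1] = 1 + 1 = 2, A[2][1] + B[1][1] = -1 + 6 = 5, A[2][2] + B[2][1] = 0 + 5 = 5) = 2 (attained at k = 0)
  C[2][2] = min over k of (A[2][0] + B[0][2] = 1 + 4 = 5, A[2][1] + B[1][2] = -1 + -4 = -5, A[2][2] + B[2][2] = 0 + -1 = -1) = -5 (attained at k = 1)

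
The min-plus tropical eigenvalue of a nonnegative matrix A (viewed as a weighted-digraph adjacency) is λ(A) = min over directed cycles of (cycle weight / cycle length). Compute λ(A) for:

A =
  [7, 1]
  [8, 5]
λ(A) = 9/2

Enumerate directed cycles and compute their means (weight / length). Sample:
  cycle 0 → 0: weight = 7, length = 1, mean = 7/1 ≈ 7.000
  cycle 1 → 1: weight = 5, length = 1, mean = 5/1 ≈ 5.000
  cycle 0 → 1 → 0: weight = 9, length = 2, mean = 9/2 ≈ 4.500
  cycle 1 → 0 → 1: weight = 9, length = 2, mean = 9/2 ≈ 4.500
Minimum mean = 4.500, attained e.g. along the cycle 0 → 1 → 0 with weight 9 and length 2. So λ(A) = 9/2 = 9/2.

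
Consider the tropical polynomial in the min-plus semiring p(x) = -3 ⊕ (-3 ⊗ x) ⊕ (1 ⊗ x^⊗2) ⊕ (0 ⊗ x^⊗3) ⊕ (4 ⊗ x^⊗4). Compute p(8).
p(8) = -3

A tropical monomial a ⊗ x^⊗i evaluates to a + i · x. Evaluating each term at x = 8:
  Term 0 contributes -3 + 0 · 8 = -3
  Term 1 contributes -3 + 1 · 8 = 5
  Term 2 contributes 1 + 2 · 8 = 17
  Term 3 contributes 0 + 3 · 8 = 24
  Term 4 contributes 4 + 4 · 8 = 36
p(8) = ⊕ of these = min[-3, 5, 17, 24, 36] = -3.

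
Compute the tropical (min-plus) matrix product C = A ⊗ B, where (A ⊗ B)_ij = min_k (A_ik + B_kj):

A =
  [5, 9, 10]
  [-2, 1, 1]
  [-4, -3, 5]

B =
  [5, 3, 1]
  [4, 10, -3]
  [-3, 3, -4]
A ⊗ B =
  [7, 8, 6]
  [-2, 1, -3]
  [1, -1, -6]

Apply the min-plus product entry-by-entry:
  C[0][0] = min over k of (A[0][0] + B[0][0] = 5 + 5 = 10, A[0][1] + B[1][0] = 9 + 4 = 13, A[0][2] + B[2][0] = 10 + -3 = 7) = 7 (attained at k = 2)
  C[0][1] = min over k of (A[0][0] + B[0][1] = 5 + 3 = 8, A[0][1] + B[1][1] = 9 + 10 = 19, A[0][2] + B[2][1] = 10 + 3 = 13) = 8 (attained at k = 0)
  C[0][2] = min over k of (A[0][0] + B[0][2] = 5 + 1 = 6, A[0][1] + B[1][2] = 9 + -3 = 6, A[0][2] + B[2][2] = 10 + -4 = 6) = 6 (attained at k = 0)
  C[1][0] = min over k of (A[1][0] + B[0][0] = -2 + 5 = 3, A[1][1] + B[1][0] = 1 + 4 = 5, A[1][2] + B[2][0] = 1 + -3 = -2) = -2 (attained at k = 2)
  C[1][1] = min over k of (A[1][0] + B[0][1] = -2 + 3 = 1, A[1][1] + B[1][1] = 1 + 10 = 11, A[1][2] + B[2][1] = 1 + 3 = 4) = 1 (attained at k = 0)
  C[1][2] = min over k of (A[1][0] + B[0][2] = -2 + 1 = -1, A[1][1] + B[1][2] = 1 + -3 = -2, A[1][2] + B[2][2] = 1 + -4 = -3) = -3 (attained at k = 2)
  C[2][0] = min over k of (A[2][0] + B[0][0] = -4 + 5 = 1, A[2][1] + B[1][0] = -3 + 4 = 1, A[2][2] + B[2][0] = 5 + -3 = 2) = 1 (attained at k = 0)
  C[2][1] = min over k of (A[2][0] + B[0][1] = -4 + 3 = -1, A[2][1] + B[1][1] = -3 + 10 = 7, A[2][2] + B[2][1] = 5 + 3 = 8) = -1 (attained at k = 0)
  C[2][2] = min over k of (A[2][0] + B[0][2] = -4 + 1 = -3, A[2][1] + B[1][2] = -3 + -3 = -6, A[2][2] + B[2][2] = 5 + -4 = 1) = -6 (attained at k = 1)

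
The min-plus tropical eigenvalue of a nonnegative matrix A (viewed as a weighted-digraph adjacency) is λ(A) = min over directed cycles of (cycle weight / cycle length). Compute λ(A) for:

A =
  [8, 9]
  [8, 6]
λ(A) = 6

Enumerate directed cycles and compute their means (weight / length). Sample:
  cycle 0 → 0: weight = 8, length = 1, mean = 8/1 ≈ 8.000
  cycle 1 → 1: weight = 6, length = 1, mean = 6/1 ≈ 6.000
  cycle 0 → 1 → 0: weight = 17, length = 2, mean = 17/2 ≈ 8.500
  cycle 1 → 0 → 1: weight = 17, length = 2, mean = 17/2 ≈ 8.500
Minimum mean = 6.000, attained e.g. along the cycle 1 → 1 with weight 6 and length 1. So λ(A) = 6/1 = 6.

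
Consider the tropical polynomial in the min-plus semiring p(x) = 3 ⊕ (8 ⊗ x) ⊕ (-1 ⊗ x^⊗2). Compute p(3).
p(3) = 3

A tropical monomial a ⊗ x^⊗i evaluates to a + i · x. Evaluating each term at x = 3:
  Term 0 contributes 3 + 0 · 3 = 3
  Term 1 contributes 8 + 1 · 3 = 11
  Term 2 contributes -1 + 2 · 3 = 5
p(3) = ⊕ of these = min[3, 11, 5] = 3.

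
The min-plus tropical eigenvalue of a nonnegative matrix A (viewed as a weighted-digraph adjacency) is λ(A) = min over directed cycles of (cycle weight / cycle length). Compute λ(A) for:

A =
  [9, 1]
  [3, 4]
λ(A) = 2

Enumerate directed cycles and compute their means (weight / length). Sample:
  cycle 0 → 0: weight = 9, length = 1, mean = 9/1 ≈ 9.000
  cycle 1 → 1: weight = 4, length = 1, mean = 4/1 ≈ 4.000
  cycle 0 → 1 → 0: weight = 4, length = 2, mean = 4/2 ≈ 2.000
  cycle 1 → 0 → 1: weight = 4, length = 2, mean = 4/2 ≈ 2.000
Minimum mean = 2.000, attained e.g. along the cycle 0 → 1 → 0 with weight 4 and length 2. So λ(A) = 4/2 = 2.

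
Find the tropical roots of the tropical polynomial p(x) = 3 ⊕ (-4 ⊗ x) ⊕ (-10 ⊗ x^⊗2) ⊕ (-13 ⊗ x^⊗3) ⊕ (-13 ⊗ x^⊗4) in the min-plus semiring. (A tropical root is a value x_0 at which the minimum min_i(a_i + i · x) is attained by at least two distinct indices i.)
Roots: {0, 3, 6, 7}

Each tropical root is a break point of the lower envelope of the lines y = a_i + i · x (there are 5 lines, with slopes 0, 1, ..., 4). Only the lines that attain the minimum somewhere contribute to roots; other lines are dominated. Here the surviving (envelope) indices are i = 4, i = 3, i = 2, i = 1, i = 0.
Intersections between consecutive envelope lines give the roots: for adjacent envelope indices i < j the intersection is x = (a_i − a_j) / (j − i). Reading off the sorted break points: {0, 3, 6, 7}.
Verification: at each break x_0, at least two indices attain the minimum of min_i(a_i + i · x_0).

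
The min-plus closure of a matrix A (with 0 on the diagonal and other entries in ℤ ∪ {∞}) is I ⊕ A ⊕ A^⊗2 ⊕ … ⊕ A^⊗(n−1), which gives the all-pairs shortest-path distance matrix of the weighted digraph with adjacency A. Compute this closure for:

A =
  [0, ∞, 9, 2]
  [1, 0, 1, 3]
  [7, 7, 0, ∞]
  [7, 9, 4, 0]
Closure =
  [0, 11, 6, 2]
  [1, 0, 1, 3]
  [7, 7, 0, 9]
  [7, 9, 4, 0]

This is the Floyd-Warshall all-pairs shortest-path computation. For each intermediate vertex k = 0, 1, …, 3, update dist[i][j] ← min(dist[i][j], dist[i][k] + dist[k][j]). The final matrix gives, for each (i, j), the minimum total weight of any directed path from i to j (possibly empty when i = j).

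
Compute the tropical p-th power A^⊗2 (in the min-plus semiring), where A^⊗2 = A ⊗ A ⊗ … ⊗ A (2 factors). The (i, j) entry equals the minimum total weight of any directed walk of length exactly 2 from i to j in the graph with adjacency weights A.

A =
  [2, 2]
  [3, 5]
A^⊗2 =
  [4, 4]
  [5, 5]

Each entry (A^⊗2)_ij equals the minimum over all length-2 walks i = v_0 → v_1 → … → v_2 = j of Σ_t A[v_t][v_{t+1}]. For example, for (i, j) = (0, 1) we minimise over 2 possible intermediate vertex sequences; the minimum is 4, attained along the walk 0 → 0 → 1.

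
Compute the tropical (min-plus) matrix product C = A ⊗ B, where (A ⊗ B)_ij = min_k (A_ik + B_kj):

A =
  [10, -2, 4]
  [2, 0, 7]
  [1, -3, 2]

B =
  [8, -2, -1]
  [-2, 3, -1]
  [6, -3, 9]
A ⊗ B =
  [-4, 1, -3]
  [-2, 0, -1]
  [-5, -1, -4]

Apply the min-plus product entry-by-entry:
  C[0][0] = min over k of (A[0][0] + B[0][0] = 10 + 8 = 18, A[0][1] + B[1][0] = -2 + -2 = -4, A[0][2] + B[2][0] = 4 + 6 = 10) = -4 (attained at k = 1)
  C[0][1] = min over k of (A[0][0] + B[0][1] = 10 + -2 = 8, A[0][1] + B[1][1] = -2 + 3 = 1, A[0][2] + B[2][1] = 4 + -3 = 1) = 1 (attained at k = 1)
  C[0][2] = min over k of (A[0][0] + B[0][2] = 10 + -1 = 9, A[0][1] + B[1][2] = -2 + -1 = -3, A[0][2] + B[2][2] = 4 + 9 = 13) = -3 (attained at k = 1)
  C[1][0] = min over k of (A[1][0] + B[0][0] = 2 + 8 = 10, A[1][1] + B[1][0] = 0 + -2 = -2, A[1][2] + B[2][0] = 7 + 6 = 13) = -2 (attained at k = 1)
  C[1][1] = min over k of (A[1][0] + B[0][1] = 2 + -2 = 0, A[1][1] + B[1][1] = 0 + 3 = 3, A[1][2] + B[2][1] = 7 + -3 = 4) = 0 (attained at k = 0)
  C[1][2] = min over k of (A[1][0] + B[0][2] = 2 + -1 = 1, A[1][1] + B[1][2] = 0 + -1 = -1, A[1][2] + B[2][2] = 7 + 9 = 16) = -1 (attained at k = 1)
  C[2][0] = min over k of (A[2][0] + B[0][0] = 1 + 8 = 9, A[2][1] + B[1][0] = -3 + -2 = -5, A[2][2] + B[2][0] = 2 + 6 = 8) = -5 (attained at k = 1)
  C[2][1] = min over k of (A[2][0] + B[0][1] = 1 + -2 = -1, A[2][1] + B[1][1] = -3 + 3 = 0, A[2][2] + B[2][1] = 2 + -3 = -1) = -1 (attained at k = 0)
  C[2][2] = min over k of (A[2][0] + B[0][2] = 1 + -1 = 0, A[2][1] + B[1][2] = -3 + -1 = -4, A[2][2] + B[2][2] = 2 + 9 = 11) = -4 (attained at k = 1)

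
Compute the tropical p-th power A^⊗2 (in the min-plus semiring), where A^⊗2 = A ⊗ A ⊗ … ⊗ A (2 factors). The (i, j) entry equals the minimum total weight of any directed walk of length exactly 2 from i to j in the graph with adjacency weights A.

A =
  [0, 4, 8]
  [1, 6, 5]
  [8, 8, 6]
A^⊗2 =
  [0, 4, 8]
  [1, 5, 9]
  [8, 12, 12]

Each entry (A^⊗2)_ij equals the minimum over all length-2 walks i = v_0 → v_1 → … → v_2 = j of Σ_t A[v_t][v_{t+1}]. For example, for (i, j) = (0, 2) we minimise over 3 possible intermediate vertex sequences; the minimum is 8, attained along the walk 0 → 0 → 2.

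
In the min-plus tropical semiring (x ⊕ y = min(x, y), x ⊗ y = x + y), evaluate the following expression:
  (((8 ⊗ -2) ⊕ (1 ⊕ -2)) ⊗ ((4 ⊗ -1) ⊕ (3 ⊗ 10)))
(((8 ⊗ -2) ⊕ (1 ⊕ -2)) ⊗ ((4 ⊗ -1) ⊕ (3 ⊗ 10))) = 1

Expand innermost to outermost. Recall ⊕ takes the minimum of its arguments and ⊗ takes their sum. Working out the expression (((8 ⊗ -2) ⊕ (1 ⊕ -2)) ⊗ ((4 ⊗ -1) ⊕ (3 ⊗ 10))) gives 1.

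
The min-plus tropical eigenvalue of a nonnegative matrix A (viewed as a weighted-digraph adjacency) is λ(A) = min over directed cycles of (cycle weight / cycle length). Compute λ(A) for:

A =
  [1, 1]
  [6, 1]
λ(A) = 1

Enumerate directed cycles and compute their means (weight / length). Sample:
  cycle 0 → 0: weight = 1, length = 1, mean = 1/1 ≈ 1.000
  cycle 1 → 1: weight = 1, length = 1, mean = 1/1 ≈ 1.000
  cycle 0 → 1 → 0: weight = 7, length = 2, mean = 7/2 ≈ 3.500
  cycle 1 → 0 → 1: weight = 7, length = 2, mean = 7/2 ≈ 3.500
Minimum mean = 1.000, attained e.g. along the cycle 0 → 0 with weight 1 and length 1. So λ(A) = 1/1 = 1.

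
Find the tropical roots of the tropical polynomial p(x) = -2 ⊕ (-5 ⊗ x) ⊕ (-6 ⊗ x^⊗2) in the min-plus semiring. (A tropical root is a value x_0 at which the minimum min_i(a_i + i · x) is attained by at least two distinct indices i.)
Roots: {1, 3}

Each tropical root is a break point of the lower envelope of the lines y = a_i + i · x (there are 3 lines, with slopes 0, 1, ..., 2). Only the lines that attain the minimum somewhere contribute to roots; other lines are dominated. Here the surviving (envelope) indices are i = 2, i = 1, i = 0.
Intersections between consecutive envelope lines give the roots: for adjacent envelope indices i < j the intersection is x = (a_i − a_j) / (j − i). Reading off the sorted break points: {1, 3}.
Verification: at each break x_0, at least two indices attain the minimum of min_i(a_i + i · x_0).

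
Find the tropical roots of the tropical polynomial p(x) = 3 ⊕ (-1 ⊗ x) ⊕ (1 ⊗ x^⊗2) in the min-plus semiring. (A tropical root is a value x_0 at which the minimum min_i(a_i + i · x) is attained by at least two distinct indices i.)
Roots: {-2, 4}

Each tropical root is a break point of the lower envelope of the lines y = a_i + i · x (there are 3 lines, with slopes 0, 1, ..., 2). Only the lines that attain the minimum somewhere contribute to roots; other lines are dominated. Here the surviving (envelope) indices are i = 2, i = 1, i = 0.
Intersections between consecutive envelope lines give the roots: for adjacent envelope indices i < j the intersection is x = (a_i − a_j) / (j − i). Reading off the sorted break points: {-2, 4}.
Verification: at each break x_0, at least two indices attain the minimum of min_i(a_i + i · x_0).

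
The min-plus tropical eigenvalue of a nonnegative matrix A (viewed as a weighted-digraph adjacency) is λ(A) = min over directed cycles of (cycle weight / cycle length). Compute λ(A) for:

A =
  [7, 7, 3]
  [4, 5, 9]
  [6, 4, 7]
λ(A) = 11/3

Enumerate directed cycles and compute their means (weight / length). Sample:
  cycle 0 → 0: weight = 7, length = 1, mean = 7/1 ≈ 7.000
  cycle 1 → 1: weight = 5, length = 1, mean = 5/1 ≈ 5.000
  cycle 2 → 2: weight = 7, length = 1, mean = 7/1 ≈ 7.000
  cycle 0 → 1 → 0: weight = 11, length = 2, mean = 11/2 ≈ 5.500
  cycle 0 → 2 → 0: weight = 9, length = 2, mean = 9/2 ≈ 4.500
  cycle 1 → 0 → 1: weight = 11, length = 2, mean = 11/2 ≈ 5.500
Minimum mean = 3.667, attained e.g. along the cycle 0 → 2 → 1 → 0 with weight 11 and length 3. So λ(A) = 11/3 = 11/3.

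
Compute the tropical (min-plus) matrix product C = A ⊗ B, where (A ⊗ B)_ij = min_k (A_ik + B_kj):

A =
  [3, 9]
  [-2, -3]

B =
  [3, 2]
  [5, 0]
A ⊗ B =
  [6, 5]
  [1, -3]

Apply the min-plus product entry-by-entry:
  C[0][0] = min over k of (A[0][0] + B[0][0] = 3 + 3 = 6, A[0][1] + B[1][0] = 9 + 5 = 14) = 6 (attained at k = 0)
  C[0][1] = min over k of (A[0][0] + B[0][1] = 3 + 2 = 5, A[0][1] + B[1][1] = 9 + 0 = 9) = 5 (attained at k = 0)
  C[1][0] = min over k of (A[1][0] + B[0][0] = -2 + 3 = 1, A[1][1] + B[1][0] = -3 + 5 = 2) = 1 (attained at k = 0)
  C[1][1] = min over k of (A[1][0] + B[0][1] = -2 + 2 = 0, A[1][1] + B[1][1] = -3 + 0 = -3) = -3 (attained at k = 1)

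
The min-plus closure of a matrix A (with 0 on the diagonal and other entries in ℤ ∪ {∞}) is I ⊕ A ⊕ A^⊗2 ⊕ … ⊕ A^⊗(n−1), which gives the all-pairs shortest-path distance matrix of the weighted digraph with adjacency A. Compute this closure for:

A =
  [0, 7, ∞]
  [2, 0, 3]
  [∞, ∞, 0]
Closure =
  [0, 7, 10]
  [2, 0, 3]
  [∞, ∞, 0]

This is the Floyd-Warshall all-pairs shortest-path computation. For each intermediate vertex k = 0, 1, …, 2, update dist[i][j] ← min(dist[i][j], dist[i][k] + dist[k][j]). The final matrix gives, for each (i, j), the minimum total weight of any directed path from i to j (possibly empty when i = j).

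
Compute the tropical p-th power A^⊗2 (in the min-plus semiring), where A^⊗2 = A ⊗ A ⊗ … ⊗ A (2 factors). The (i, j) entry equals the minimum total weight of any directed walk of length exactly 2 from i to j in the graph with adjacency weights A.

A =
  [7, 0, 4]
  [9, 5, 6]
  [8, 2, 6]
A^⊗2 =
  [9, 5, 6]
  [14, 8, 11]
  [11, 7, 8]

Each entry (A^⊗2)_ij equals the minimum over all length-2 walks i = v_0 → v_1 → … → v_2 = j of Σ_t A[v_t][v_{t+1}]. For example, for (i, j) = (0, 2) we minimise over 3 possible intermediate vertex sequences; the minimum is 6, attained along the walk 0 → 1 → 2.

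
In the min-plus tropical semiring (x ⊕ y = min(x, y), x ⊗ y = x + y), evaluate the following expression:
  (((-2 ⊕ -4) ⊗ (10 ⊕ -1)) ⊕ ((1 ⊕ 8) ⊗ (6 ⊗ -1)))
(((-2 ⊕ -4) ⊗ (10 ⊕ -1)) ⊕ ((1 ⊕ 8) ⊗ (6 ⊗ -1))) = -5

Expand innermost to outermost. Recall ⊕ takes the minimum of its arguments and ⊗ takes their sum. Working out the expression (((-2 ⊕ -4) ⊗ (10 ⊕ -1)) ⊕ ((1 ⊕ 8) ⊗ (6 ⊗ -1))) gives -5.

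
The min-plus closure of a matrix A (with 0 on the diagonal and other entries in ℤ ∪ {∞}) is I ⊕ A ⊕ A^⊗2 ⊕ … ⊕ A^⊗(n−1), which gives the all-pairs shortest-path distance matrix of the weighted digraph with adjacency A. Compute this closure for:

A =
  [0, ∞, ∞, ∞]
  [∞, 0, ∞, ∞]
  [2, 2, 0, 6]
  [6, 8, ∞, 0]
Closure =
  [0, ∞, ∞, ∞]
  [∞, 0, ∞, ∞]
  [2, 2, 0, 6]
  [6, 8, ∞, 0]

This is the Floyd-Warshall all-pairs shortest-path computation. For each intermediate vertex k = 0, 1, …, 3, update dist[i][j] ← min(dist[i][j], dist[i][k] + dist[k][j]). The final matrix gives, for each (i, j), the minimum total weight of any directed path from i to j (possibly empty when i = j).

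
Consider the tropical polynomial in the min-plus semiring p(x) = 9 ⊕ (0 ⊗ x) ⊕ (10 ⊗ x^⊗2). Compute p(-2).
p(-2) = -2

A tropical monomial a ⊗ x^⊗i evaluates to a + i · x. Evaluating each term at x = -2:
  Term 0 contributes 9 + 0 · -2 = 9
  Term 1 contributes 0 + 1 · -2 = -2
  Term 2 contributes 10 + 2 · -2 = 6
p(-2) = ⊕ of these = min[9, -2, 6] = -2.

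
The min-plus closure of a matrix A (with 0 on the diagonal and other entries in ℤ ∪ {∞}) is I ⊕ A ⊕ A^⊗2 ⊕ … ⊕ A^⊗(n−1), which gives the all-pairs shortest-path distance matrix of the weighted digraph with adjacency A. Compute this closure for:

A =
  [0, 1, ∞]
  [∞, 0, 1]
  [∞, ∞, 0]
Closure =
  [0, 1, 2]
  [∞, 0, 1]
  [∞, ∞, 0]

This is the Floyd-Warshall all-pairs shortest-path computation. For each intermediate vertex k = 0, 1, …, 2, update dist[i][j] ← min(dist[i][j], dist[i][k] + dist[k][j]). The final matrix gives, for each (i, j), the minimum total weight of any directed path from i to j (possibly empty when i = j).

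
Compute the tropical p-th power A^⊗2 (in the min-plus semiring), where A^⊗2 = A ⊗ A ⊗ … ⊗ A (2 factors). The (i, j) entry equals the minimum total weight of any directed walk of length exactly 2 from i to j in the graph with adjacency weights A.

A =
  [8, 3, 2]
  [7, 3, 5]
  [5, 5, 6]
A^⊗2 =
  [7, 6, 8]
  [10, 6, 8]
  [11, 8, 7]

Each entry (A^⊗2)_ij equals the minimum over all length-2 walks i = v_0 → v_1 → … → v_2 = j of Σ_t A[v_t][v_{t+1}]. For example, for (i, j) = (0, 2) we minimise over 3 possible intermediate vertex sequences; the minimum is 8, attained along the walk 0 → 1 → 2.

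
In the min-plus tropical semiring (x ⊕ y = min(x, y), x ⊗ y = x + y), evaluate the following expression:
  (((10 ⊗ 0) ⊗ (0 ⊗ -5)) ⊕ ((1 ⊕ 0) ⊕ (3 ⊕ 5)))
(((10 ⊗ 0) ⊗ (0 ⊗ -5)) ⊕ ((1 ⊕ 0) ⊕ (3 ⊕ 5))) = 0

Expand innermost to outermost. Recall ⊕ takes the minimum of its arguments and ⊗ takes their sum. Working out the expression (((10 ⊗ 0) ⊗ (0 ⊗ -5)) ⊕ ((1 ⊕ 0) ⊕ (3 ⊕ 5))) gives 0.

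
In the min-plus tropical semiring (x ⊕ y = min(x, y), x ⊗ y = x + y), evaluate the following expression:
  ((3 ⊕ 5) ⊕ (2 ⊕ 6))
((3 ⊕ 5) ⊕ (2 ⊕ 6)) = 2

Expand innermost to outermost. Recall ⊕ takes the minimum of its arguments and ⊗ takes their sum. Working out the expression ((3 ⊕ 5) ⊕ (2 ⊕ 6)) gives 2.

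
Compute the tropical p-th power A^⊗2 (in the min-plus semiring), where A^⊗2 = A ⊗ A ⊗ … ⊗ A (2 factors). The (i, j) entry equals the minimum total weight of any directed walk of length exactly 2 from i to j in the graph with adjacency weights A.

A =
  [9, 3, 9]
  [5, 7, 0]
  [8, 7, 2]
A^⊗2 =
  [8, 10, 3]
  [8, 7, 2]
  [10, 9, 4]

Each entry (A^⊗2)_ij equals the minimum over all length-2 walks i = v_0 → v_1 → … → v_2 = j of Σ_t A[v_t][v_{t+1}]. For example, for (i, j) = (0, 2) we minimise over 3 possible intermediate vertex sequences; the minimum is 3, attained along the walk 0 → 1 → 2.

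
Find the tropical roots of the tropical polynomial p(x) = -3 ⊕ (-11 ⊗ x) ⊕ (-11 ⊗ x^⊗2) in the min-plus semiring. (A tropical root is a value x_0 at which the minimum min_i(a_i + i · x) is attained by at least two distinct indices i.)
Roots: {0, 8}

Each tropical root is a break point of the lower envelope of the lines y = a_i + i · x (there are 3 lines, with slopes 0, 1, ..., 2). Only the lines that attain the minimum somewhere contribute to roots; other lines are dominated. Here the surviving (envelope) indices are i = 2, i = 1, i = 0.
Intersections between consecutive envelope lines give the roots: for adjacent envelope indices i < j the intersection is x = (a_i − a_j) / (j − i). Reading off the sorted break points: {0, 8}.
Verification: at each break x_0, at least two indices attain the minimum of min_i(a_i + i · x_0).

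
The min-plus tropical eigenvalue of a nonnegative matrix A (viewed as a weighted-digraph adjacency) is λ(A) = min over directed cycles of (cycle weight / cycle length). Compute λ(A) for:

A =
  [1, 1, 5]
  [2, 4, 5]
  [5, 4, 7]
λ(A) = 1

Enumerate directed cycles and compute their means (weight / length). Sample:
  cycle 0 → 0: weight = 1, length = 1, mean = 1/1 ≈ 1.000
  cycle 1 → 1: weight = 4, length = 1, mean = 4/1 ≈ 4.000
  cycle 2 → 2: weight = 7, length = 1, mean = 7/1 ≈ 7.000
  cycle 0 → 1 → 0: weight = 3, length = 2, mean = 3/2 ≈ 1.500
  cycle 0 → 2 → 0: weight = 10, length = 2, mean = 10/2 ≈ 5.000
  cycle 1 → 0 → 1: weight = 3, length = 2, mean = 3/2 ≈ 1.500
Minimum mean = 1.000, attained e.g. along the cycle 0 → 0 with weight 1 and length 1. So λ(A) = 1/1 = 1.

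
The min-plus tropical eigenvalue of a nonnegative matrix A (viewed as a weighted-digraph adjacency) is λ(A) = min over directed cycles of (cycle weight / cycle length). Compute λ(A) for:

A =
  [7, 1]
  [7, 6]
λ(A) = 4

Enumerate directed cycles and compute their means (weight / length). Sample:
  cycle 0 → 0: weight = 7, length = 1, mean = 7/1 ≈ 7.000
  cycle 1 → 1: weight = 6, length = 1, mean = 6/1 ≈ 6.000
  cycle 0 → 1 → 0: weight = 8, length = 2, mean = 8/2 ≈ 4.000
  cycle 1 → 0 → 1: weight = 8, length = 2, mean = 8/2 ≈ 4.000
Minimum mean = 4.000, attained e.g. along the cycle 0 → 1 → 0 with weight 8 and length 2. So λ(A) = 8/2 = 4.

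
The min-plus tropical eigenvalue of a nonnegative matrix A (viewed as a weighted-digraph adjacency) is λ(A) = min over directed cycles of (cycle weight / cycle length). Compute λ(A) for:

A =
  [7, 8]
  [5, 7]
λ(A) = 13/2

Enumerate directed cycles and compute their means (weight / length). Sample:
  cycle 0 → 0: weight = 7, length = 1, mean = 7/1 ≈ 7.000
  cycle 1 → 1: weight = 7, length = 1, mean = 7/1 ≈ 7.000
  cycle 0 → 1 → 0: weight = 13, length = 2, mean = 13/2 ≈ 6.500
  cycle 1 → 0 → 1: weight = 13, length = 2, mean = 13/2 ≈ 6.500
Minimum mean = 6.500, attained e.g. along the cycle 0 → 1 → 0 with weight 13 and length 2. So λ(A) = 13/2 = 13/2.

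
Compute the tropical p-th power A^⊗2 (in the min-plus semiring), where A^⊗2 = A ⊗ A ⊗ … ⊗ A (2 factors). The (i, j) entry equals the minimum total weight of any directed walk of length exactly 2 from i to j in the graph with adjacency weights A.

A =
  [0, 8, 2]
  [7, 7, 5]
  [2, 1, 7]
A^⊗2 =
  [0, 3, 2]
  [7, 6, 9]
  [2, 8, 4]

Each entry (A^⊗2)_ij equals the minimum over all length-2 walks i = v_0 → v_1 → … → v_2 = j of Σ_t A[v_t][v_{t+1}]. For example, for (i, j) = (0, 2) we minimise over 3 possible intermediate vertex sequences; the minimum is 2, attained along the walk 0 → 0 → 2.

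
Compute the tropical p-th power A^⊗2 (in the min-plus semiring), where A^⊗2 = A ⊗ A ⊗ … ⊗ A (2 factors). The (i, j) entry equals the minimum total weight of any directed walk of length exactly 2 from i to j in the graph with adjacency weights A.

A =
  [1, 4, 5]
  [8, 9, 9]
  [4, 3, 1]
A^⊗2 =
  [2, 5, 6]
  [9, 12, 10]
  [5, 4, 2]

Each entry (A^⊗2)_ij equals the minimum over all length-2 walks i = v_0 → v_1 → … → v_2 = j of Σ_t A[v_t][v_{t+1}]. For example, for (i, j) = (0, 2) we minimise over 3 possible intermediate vertex sequences; the minimum is 6, attained along the walk 0 → 0 → 2.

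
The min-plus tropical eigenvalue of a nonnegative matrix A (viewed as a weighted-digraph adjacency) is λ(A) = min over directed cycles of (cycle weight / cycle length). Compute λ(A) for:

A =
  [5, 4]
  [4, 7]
λ(A) = 4

Enumerate directed cycles and compute their means (weight / length). Sample:
  cycle 0 → 0: weight = 5, length = 1, mean = 5/1 ≈ 5.000
  cycle 1 → 1: weight = 7, length = 1, mean = 7/1 ≈ 7.000
  cycle 0 → 1 → 0: weight = 8, length = 2, mean = 8/2 ≈ 4.000
  cycle 1 → 0 → 1: weight = 8, length = 2, mean = 8/2 ≈ 4.000
Minimum mean = 4.000, attained e.g. along the cycle 0 → 1 → 0 with weight 8 and length 2. So λ(A) = 8/2 = 4.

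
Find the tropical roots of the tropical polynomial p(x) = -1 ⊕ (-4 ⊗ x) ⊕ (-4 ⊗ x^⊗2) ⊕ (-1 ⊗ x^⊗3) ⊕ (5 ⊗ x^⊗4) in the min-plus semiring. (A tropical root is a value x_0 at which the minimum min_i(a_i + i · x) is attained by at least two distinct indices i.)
Roots: {-6, -3, 0, 3}

Each tropical root is a break point of the lower envelope of the lines y = a_i + i · x (there are 5 lines, with slopes 0, 1, ..., 4). Only the lines that attain the minimum somewhere contribute to roots; other lines are dominated. Here the surviving (envelope) indices are i = 4, i = 3, i = 2, i = 1, i = 0.
Intersections between consecutive envelope lines give the roots: for adjacent envelope indices i < j the intersection is x = (a_i − a_j) / (j − i). Reading off the sorted break points: {-6, -3, 0, 3}.
Verification: at each break x_0, at least two indices attain the minimum of min_i(a_i + i · x_0).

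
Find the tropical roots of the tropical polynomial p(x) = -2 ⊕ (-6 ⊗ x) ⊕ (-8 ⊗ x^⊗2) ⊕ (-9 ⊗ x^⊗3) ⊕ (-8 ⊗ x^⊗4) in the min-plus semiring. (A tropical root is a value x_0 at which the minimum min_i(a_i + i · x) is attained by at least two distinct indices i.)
Roots: {-1, 1, 2, 4}

Each tropical root is a break point of the lower envelope of the lines y = a_i + i · x (there are 5 lines, with slopes 0, 1, ..., 4). Only the lines that attain the minimum somewhere contribute to roots; other lines are dominated. Here the surviving (envelope) indices are i = 4, i = 3, i = 2, i = 1, i = 0.
Intersections between consecutive envelope lines give the roots: for adjacent envelope indices i < j the intersection is x = (a_i − a_j) / (j − i). Reading off the sorted break points: {-1, 1, 2, 4}.
Verification: at each break x_0, at least two indices attain the minimum of min_i(a_i + i · x_0).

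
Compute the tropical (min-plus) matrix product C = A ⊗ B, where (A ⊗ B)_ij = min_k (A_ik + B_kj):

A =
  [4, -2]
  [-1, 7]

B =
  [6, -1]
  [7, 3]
A ⊗ B =
  [5, 1]
  [5, -2]

Apply the min-plus product entry-by-entry:
  C[0][0] = min over k of (A[0][0] + B[0][0] = 4 + 6 = 10, A[0][1] + B[1][0] = -2 + 7 = 5) = 5 (attained at k = 1)
  C[0][1] = min over k of (A[0][0] + B[0][1] = 4 + -1 = 3, A[0][1] + B[1][1] = -2 + 3 = 1) = 1 (attained at k = 1)
  C[1][0] = min over k of (A[1][0] + B[0][0] = -1 + 6 = 5, A[1][1] + B[1][0] = 7 + 7 = 14) = 5 (attained at k = 0)
  C[1][1] = min over k of (A[1][0] + B[0][1] = -1 + -1 = -2, A[1][1] + B[1][1] = 7 + 3 = 10) = -2 (attained at k = 0)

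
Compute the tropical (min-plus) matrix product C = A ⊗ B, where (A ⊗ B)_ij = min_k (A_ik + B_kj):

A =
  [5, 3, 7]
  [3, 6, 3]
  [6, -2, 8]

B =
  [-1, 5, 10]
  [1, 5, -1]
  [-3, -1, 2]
A ⊗ B =
  [4, 6, 2]
  [0, 2, 5]
  [-1, 3, -3]

Apply the min-plus product entry-by-entry:
  C[0][0] = min over k of (A[0][0] + B[0][0] = 5 + -1 = 4, A[0][1] + B[1][0] = 3 + 1 = 4, A[0][2] + B[2][0] = 7 + -3 = 4) = 4 (attained at k = 0)
  C[0][1] = min over k of (A[0][0] + B[0][1] = 5 + 5 = 10, A[0][1] + B[1][1] = 3 + 5 = 8, A[0][2] + B[2][1] = 7 + -1 = 6) = 6 (attained at k = 2)
  C[0][2] = min over k of (A[0][0] + B[0][2] = 5 + 10 = 15, A[0][1] + B[1][2] = 3 + -1 = 2, A[0][2] + B[2][2] = 7 + 2 = 9) = 2 (attained at k = 1)
  C[1][0] = min over k of (A[1][0] + B[0][0] = 3 + -1 = 2, A[1][1] + B[1][0] = 6 + 1 = 7, A[1][2] + B[2][0] = 3 + -3 = 0) = 0 (attained at k = 2)
  C[1][1] = min over k of (A[1][0] + B[0][1] = 3 + 5 = 8, A[1][1] + B[1][1] = 6 + 5 = 11, A[1][2] + B[2][1] = 3 + -1 = 2) = 2 (attained at k = 2)
  C[1][2] = min over k of (A[1][0] + B[0][2] = 3 + 10 = 13, A[1][1] + B[1][2] = 6 + -1 = 5, A[1][2] + B[2][2] = 3 + 2 = 5) = 5 (attained at k = 1)
  C[2][0] = min over k of (A[2][0] + B[0][0] = 6 + -1 = 5, A[2][1] + B[1][0] = -2 + 1 = -1, A[2][2] + B[2][0] = 8 + -3 = 5) = -1 (attained at k = 1)
  C[2][1] = min over k of (A[2][0] + B[0][1] = 6 + 5 = 11, A[2][1] + B[1][1] = -2 + 5 = 3, A[2][2] + B[2][1] = 8 + -1 = 7) = 3 (attained at k = 1)
  C[2][2] = min over k of (A[2][0] + B[0][2] = 6 + 10 = 16, A[2][1] + B[1][2] = -2 + -1 = -3, A[2][2] + B[2][2] = 8 + 2 = 10) = -3 (attained at k = 1)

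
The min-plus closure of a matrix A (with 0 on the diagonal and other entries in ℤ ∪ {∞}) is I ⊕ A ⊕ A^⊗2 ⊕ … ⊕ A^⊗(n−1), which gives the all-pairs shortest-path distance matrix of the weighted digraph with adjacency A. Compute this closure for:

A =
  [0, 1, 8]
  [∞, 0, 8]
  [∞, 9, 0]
Closure =
  [0, 1, 8]
  [∞, 0, 8]
  [∞, 9, 0]

This is the Floyd-Warshall all-pairs shortest-path computation. For each intermediate vertex k = 0, 1, …, 2, update dist[i][j] ← min(dist[i][j], dist[i][k] + dist[k][j]). The final matrix gives, for each (i, j), the minimum total weight of any directed path from i to j (possibly empty when i = j).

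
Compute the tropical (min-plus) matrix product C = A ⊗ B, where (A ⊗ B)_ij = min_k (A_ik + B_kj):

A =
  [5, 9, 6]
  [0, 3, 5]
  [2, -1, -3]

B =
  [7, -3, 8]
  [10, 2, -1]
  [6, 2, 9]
A ⊗ B =
  [12, 2, 8]
  [7, -3, 2]
  [3, -1, -2]

Apply the min-plus product entry-by-entry:
  C[0][0] = min over k of (A[0][0] + B[0][0] = 5 + 7 = 12, A[0][1] + B[1][0] = 9 + 10 = 19, A[0][2] + B[2][0] = 6 + 6 = 12) = 12 (attained at k = 0)
  C[0][1] = min over k of (A[0][0] + B[0][1] = 5 + -3 = 2, A[0][1] + B[1][1] = 9 + 2 = 11, A[0][2] + B[2][1] = 6 + 2 = 8) = 2 (attained at k = 0)
  C[0][2] = min over k of (A[0][0] + B[0][2] = 5 + 8 = 13, A[0][1] + B[1][2] = 9 + -1 = 8, A[0][2] + B[2][2] = 6 + 9 = 15) = 8 (attained at k = 1)
  C[1][0] = min over k of (A[1][0] + B[0][0] = 0 + 7 = 7, A[1][1] + B[1][0] = 3 + 10 = 13, A[1][2] + B[2][0] = 5 + 6 = 11) = 7 (attained at k = 0)
  C[1][1] = min over k of (A[1][0] + B[0][1] = 0 + -3 = -3, A[1][1] + B[1][1] = 3 + 2 = 5, A[1][2] + B[2][1] = 5 + 2 = 7) = -3 (attained at k = 0)
  C[1][2] = min over k of (A[1][0] + B[0][2] = 0 + 8 = 8, A[1][1] + B[1][2] = 3 + -1 = 2, A[1][2] + B[2][2] = 5 + 9 = 14) = 2 (attained at k = 1)
  C[2][0] = min over k of (A[2][0] + B[0][0] = 2 + 7 = 9, A[2][1] + B[1][0] = -1 + 10 = 9, A[2][2] + B[2][0] = -3 + 6 = 3) = 3 (attained at k = 2)
  C[2][1] = min over k of (A[2][0] + B[0][1] = 2 + -3 = -1, A[2][1] + B[1][1] = -1 + 2 = 1, A[2][2] + B[2][1] = -3 + 2 = -1) = -1 (attained at k = 0)
  C[2][2] = min over k of (A[2][0] + B[0][2] = 2 + 8 = 10, A[2][1] + B[1][2] = -1 + -1 = -2, A[2][2] + B[2][2] = -3 + 9 = 6) = -2 (attained at k = 1)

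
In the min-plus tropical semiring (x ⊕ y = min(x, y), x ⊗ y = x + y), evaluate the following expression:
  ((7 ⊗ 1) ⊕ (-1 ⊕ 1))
((7 ⊗ 1) ⊕ (-1 ⊕ 1)) = -1

Expand innermost to outermost. Recall ⊕ takes the minimum of its arguments and ⊗ takes their sum. Working out the expression ((7 ⊗ 1) ⊕ (-1 ⊕ 1)) gives -1.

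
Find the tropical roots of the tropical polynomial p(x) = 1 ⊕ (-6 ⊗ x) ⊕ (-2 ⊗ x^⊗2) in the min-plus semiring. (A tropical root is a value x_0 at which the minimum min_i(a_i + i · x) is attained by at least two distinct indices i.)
Roots: {-4, 7}

Each tropical root is a break point of the lower envelope of the lines y = a_i + i · x (there are 3 lines, with slopes 0, 1, ..., 2). Only the lines that attain the minimum somewhere contribute to roots; other lines are dominated. Here the surviving (envelope) indices are i = 2, i = 1, i = 0.
Intersections between consecutive envelope lines give the roots: for adjacent envelope indices i < j the intersection is x = (a_i − a_j) / (j − i). Reading off the sorted break points: {-4, 7}.
Verification: at each break x_0, at least two indices attain the minimum of min_i(a_i + i · x_0).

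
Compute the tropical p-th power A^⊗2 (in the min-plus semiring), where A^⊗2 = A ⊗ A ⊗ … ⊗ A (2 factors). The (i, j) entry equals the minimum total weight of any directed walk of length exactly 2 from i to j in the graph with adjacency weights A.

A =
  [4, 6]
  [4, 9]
A^⊗2 =
  [8, 10]
  [8, 10]

Each entry (A^⊗2)_ij equals the minimum over all length-2 walks i = v_0 → v_1 → … → v_2 = j of Σ_t A[v_t][v_{t+1}]. For example, for (i, j) = (0, 1) we minimise over 2 possible intermediate vertex sequences; the minimum is 10, attained along the walk 0 → 0 → 1.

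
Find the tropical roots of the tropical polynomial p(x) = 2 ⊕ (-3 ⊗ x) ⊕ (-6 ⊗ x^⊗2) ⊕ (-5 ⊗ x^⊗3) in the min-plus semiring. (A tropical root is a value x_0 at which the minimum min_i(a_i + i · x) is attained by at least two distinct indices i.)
Roots: {-1, 3, 5}

Each tropical root is a break point of the lower envelope of the lines y = a_i + i · x (there are 4 lines, with slopes 0, 1, ..., 3). Only the lines that attain the minimum somewhere contribute to roots; other lines are dominated. Here the surviving (envelope) indices are i = 3, i = 2, i = 1, i = 0.
Intersections between consecutive envelope lines give the roots: for adjacent envelope indices i < j the intersection is x = (a_i − a_j) / (j − i). Reading off the sorted break points: {-1, 3, 5}.
Verification: at each break x_0, at least two indices attain the minimum of min_i(a_i + i · x_0).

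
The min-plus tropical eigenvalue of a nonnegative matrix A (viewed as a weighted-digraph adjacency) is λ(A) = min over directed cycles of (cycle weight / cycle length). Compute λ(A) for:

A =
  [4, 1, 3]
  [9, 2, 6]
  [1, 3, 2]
λ(A) = 2

Enumerate directed cycles and compute their means (weight / length). Sample:
  cycle 0 → 0: weight = 4, length = 1, mean = 4/1 ≈ 4.000
  cycle 1 → 1: weight = 2, length = 1, mean = 2/1 ≈ 2.000
  cycle 2 → 2: weight = 2, length = 1, mean = 2/1 ≈ 2.000
  cycle 0 → 1 → 0: weight = 10, length = 2, mean = 10/2 ≈ 5.000
  cycle 0 → 2 → 0: weight = 4, length = 2, mean = 4/2 ≈ 2.000
  cycle 1 → 0 → 1: weight = 10, length = 2, mean = 10/2 ≈ 5.000
Minimum mean = 2.000, attained e.g. along the cycle 1 → 1 with weight 2 and length 1. So λ(A) = 2/1 = 2.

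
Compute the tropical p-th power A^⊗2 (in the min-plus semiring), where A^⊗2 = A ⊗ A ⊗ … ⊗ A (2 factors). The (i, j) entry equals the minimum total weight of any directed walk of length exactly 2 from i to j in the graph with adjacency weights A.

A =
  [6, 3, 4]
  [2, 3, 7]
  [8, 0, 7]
A^⊗2 =
  [5, 4, 10]
  [5, 5, 6]
  [2, 3, 7]

Each entry (A^⊗2)_ij equals the minimum over all length-2 walks i = v_0 → v_1 → … → v_2 = j of Σ_t A[v_t][v_{t+1}]. For example, for (i, j) = (0, 2) we minimise over 3 possible intermediate vertex sequences; the minimum is 10, attained along the walk 0 → 0 → 2.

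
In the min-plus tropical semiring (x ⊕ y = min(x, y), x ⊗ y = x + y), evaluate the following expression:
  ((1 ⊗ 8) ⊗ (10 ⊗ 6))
((1 ⊗ 8) ⊗ (10 ⊗ 6)) = 25

Expand innermost to outermost. Recall ⊕ takes the minimum of its arguments and ⊗ takes their sum. Working out the expression ((1 ⊗ 8) ⊗ (10 ⊗ 6)) gives 25.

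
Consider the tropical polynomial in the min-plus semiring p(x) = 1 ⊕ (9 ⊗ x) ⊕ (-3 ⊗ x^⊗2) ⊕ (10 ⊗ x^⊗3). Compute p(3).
p(3) = 1

A tropical monomial a ⊗ x^⊗i evaluates to a + i · x. Evaluating each term at x = 3:
  Term 0 contributes 1 + 0 · 3 = 1
  Term 1 contributes 9 + 1 · 3 = 12
  Term 2 contributes -3 + 2 · 3 = 3
  Term 3 contributes 10 + 3 · 3 = 19
p(3) = ⊕ of these = min[1, 12, 3, 19] = 1.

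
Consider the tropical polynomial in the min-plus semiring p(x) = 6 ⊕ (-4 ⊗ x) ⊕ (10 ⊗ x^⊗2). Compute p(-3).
p(-3) = -7

A tropical monomial a ⊗ x^⊗i evaluates to a + i · x. Evaluating each term at x = -3:
  Term 0 contributes 6 + 0 · -3 = 6
  Term 1 contributes -4 + 1 · -3 = -7
  Term 2 contributes 10 + 2 · -3 = 4
p(-3) = ⊕ of these = min[6, -7, 4] = -7.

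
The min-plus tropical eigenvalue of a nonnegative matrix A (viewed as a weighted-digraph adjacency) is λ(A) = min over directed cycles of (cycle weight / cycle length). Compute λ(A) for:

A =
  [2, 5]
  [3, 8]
λ(A) = 2

Enumerate directed cycles and compute their means (weight / length). Sample:
  cycle 0 → 0: weight = 2, length = 1, mean = 2/1 ≈ 2.000
  cycle 1 → 1: weight = 8, length = 1, mean = 8/1 ≈ 8.000
  cycle 0 → 1 → 0: weight = 8, length = 2, mean = 8/2 ≈ 4.000
  cycle 1 → 0 → 1: weight = 8, length = 2, mean = 8/2 ≈ 4.000
Minimum mean = 2.000, attained e.g. along the cycle 0 → 0 with weight 2 and length 1. So λ(A) = 2/1 = 2.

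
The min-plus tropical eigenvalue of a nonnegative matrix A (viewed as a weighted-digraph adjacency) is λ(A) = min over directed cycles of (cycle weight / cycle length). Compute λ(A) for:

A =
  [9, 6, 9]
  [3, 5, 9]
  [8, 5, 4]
λ(A) = 4

Enumerate directed cycles and compute their means (weight / length). Sample:
  cycle 0 → 0: weight = 9, length = 1, mean = 9/1 ≈ 9.000
  cycle 1 → 1: weight = 5, length = 1, mean = 5/1 ≈ 5.000
  cycle 2 → 2: weight = 4, length = 1, mean = 4/1 ≈ 4.000
  cycle 0 → 1 → 0: weight = 9, length = 2, mean = 9/2 ≈ 4.500
  cycle 0 → 2 → 0: weight = 17, length = 2, mean = 17/2 ≈ 8.500
  cycle 1 → 0 → 1: weight = 9, length = 2, mean = 9/2 ≈ 4.500
Minimum mean = 4.000, attained e.g. along the cycle 2 → 2 with weight 4 and length 1. So λ(A) = 4/1 = 4.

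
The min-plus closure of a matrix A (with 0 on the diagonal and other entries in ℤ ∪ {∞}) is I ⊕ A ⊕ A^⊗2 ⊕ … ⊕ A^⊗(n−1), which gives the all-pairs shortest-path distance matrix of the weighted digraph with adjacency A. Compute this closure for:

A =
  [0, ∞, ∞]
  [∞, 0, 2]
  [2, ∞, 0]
Closure =
  [0, ∞, ∞]
  [4, 0, 2]
  [2, ∞, 0]

This is the Floyd-Warshall all-pairs shortest-path computation. For each intermediate vertex k = 0, 1, …, 2, update dist[i][j] ← min(dist[i][j], dist[i][k] + dist[k][j]). The final matrix gives, for each (i, j), the minimum total weight of any directed path from i to j (possibly empty when i = j).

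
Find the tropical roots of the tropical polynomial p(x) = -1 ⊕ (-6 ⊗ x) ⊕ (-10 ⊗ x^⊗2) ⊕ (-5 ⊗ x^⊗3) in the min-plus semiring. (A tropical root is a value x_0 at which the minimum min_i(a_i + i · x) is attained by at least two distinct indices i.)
Roots: {-5, 4, 5}

Each tropical root is a break point of the lower envelope of the lines y = a_i + i · x (there are 4 lines, with slopes 0, 1, ..., 3). Only the lines that attain the minimum somewhere contribute to roots; other lines are dominated. Here the surviving (envelope) indices are i = 3, i = 2, i = 1, i = 0.
Intersections between consecutive envelope lines give the roots: for adjacent envelope indices i < j the intersection is x = (a_i − a_j) / (j − i). Reading off the sorted break points: {-5, 4, 5}.
Verification: at each break x_0, at least two indices attain the minimum of min_i(a_i + i · x_0).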